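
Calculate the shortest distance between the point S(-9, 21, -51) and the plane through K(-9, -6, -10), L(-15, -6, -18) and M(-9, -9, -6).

15√41/41

KL = (-6, 0, -8) and KM = (0, -3, 4), so a normal is n = KL × KM = (-24, 24, 18).
n = (-24, 24, 18); n·P − (-108) = -90; |n| = 6√41; distance = 90/(6√41) = 15/√41.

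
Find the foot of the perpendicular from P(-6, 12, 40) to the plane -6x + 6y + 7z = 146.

n = (-6, 6, 7), |n|² = 121, and n·P − 146 = 242.
t = 242/121 = 2, so the foot is P − t·n = (-6, 12, 40) − 2·(-6, 6, 7) = (6, 0, 26).

(6, 0, 26)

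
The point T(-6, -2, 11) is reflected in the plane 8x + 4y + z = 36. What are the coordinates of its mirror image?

(10, 6, 13)

n = (8, 4, 1), |n|² = 81, n·T − 36 = -81, so t = -81/81 = -1.
Foot F = T − (-1)·n = (2, 2, 12); the reflection is 2F − T = (10, 6, 13).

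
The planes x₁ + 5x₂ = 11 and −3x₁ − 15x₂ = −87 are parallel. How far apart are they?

18/√26

Divide the second equation by -3 to match normals: x₁ + 5x₂ = 29.
Both planes have normal n = (1, 5, 0), |n| = √26. Any point on the first plane is at distance |29 − 11|/|n| = 18/√26 = 9√26/13 from the second.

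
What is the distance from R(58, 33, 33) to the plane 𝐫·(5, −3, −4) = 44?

3√2/2

d = |5·58 + (-3)·33 + (-4)·33 − 44| / √(25 + 9 + 16) = |15| / (5√2) = 3√2/2.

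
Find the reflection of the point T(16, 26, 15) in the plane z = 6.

(16, 26, -3)

n = (0, 0, 1), |n|² = 1, n·T − 6 = 9, so t = 9/1 = 9.
Foot F = T − 9·n = (16, 26, 6); the reflection is 2F − T = (16, 26, −3).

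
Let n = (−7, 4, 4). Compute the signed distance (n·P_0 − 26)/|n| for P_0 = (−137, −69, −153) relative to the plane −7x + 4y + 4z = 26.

n·P_0 − 26 = 45.
|n| = 9, so the signed distance is 45/9 = 5.

5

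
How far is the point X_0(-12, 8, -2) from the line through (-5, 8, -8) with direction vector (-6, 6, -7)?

√85

Direction vector d = (-6, 6, -7).
AP = (-7, 0, 6); AP·d = 0, |AP|² = 85, |d|² = 121.
distance² = |AP|² − (AP·d)²/|d|² = 85 − 0/121 = 85, so the distance is √85.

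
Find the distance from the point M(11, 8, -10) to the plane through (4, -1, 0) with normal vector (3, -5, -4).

The plane has equation n·(r − (4, -1, 0)) = 0, i.e. n·r = 17.
Then n·(11, 8, -10) - 17 = 16.
|n| = √(9 + 25 + 16) = 5√2, so the distance is |16|/(5√2) = 8√2/5.

8√2/5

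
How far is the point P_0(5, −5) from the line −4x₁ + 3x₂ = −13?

22/5

The normal to the line is n = (−4, 3) with |n| = 5.
|n·P_0 − (-13)| = |-35 − (-13)| = 22, so the distance is 22/5.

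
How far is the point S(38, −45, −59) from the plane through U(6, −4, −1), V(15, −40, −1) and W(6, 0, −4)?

29/13

UV = (9, −36, 0) and UW = (0, 4, −3), so a normal is n = UV × UW = (108, 27, 36).
d = |108·38 + 27·(-45) + 36·(-59) − 504| / √(11664 + 729 + 1296) = |261| / 117 = 29/13.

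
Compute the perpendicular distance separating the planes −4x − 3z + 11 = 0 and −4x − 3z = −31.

With common normal n = (−4, 0, −3) (|n| = 5), the distance is |(-11) − (-31)|/|n| = 20/5 = 4.

4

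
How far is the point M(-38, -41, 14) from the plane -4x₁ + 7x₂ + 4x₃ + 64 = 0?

n = (-4, 7, 4); n·P − (-64) = -15; |n| = 9; distance = 15/9 = 5/3.

5/3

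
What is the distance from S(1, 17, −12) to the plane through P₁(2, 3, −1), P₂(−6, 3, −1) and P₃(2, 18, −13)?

√41/41

P₁P₂ = (−8, 0, 0) and P₁P₃ = (0, 15, −12), so a normal is n = P₁P₂ × P₁P₃ = (0, −96, −120).
Then n·(1, 17, −12) − (−168) = −24.
|n| = √(0 + 9216 + 14400) = 24√41, so the distance is |-24|/(24√41) = 1/√41.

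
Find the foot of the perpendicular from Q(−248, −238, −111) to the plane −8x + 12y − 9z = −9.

(-4152/17, -4142/17, -1815/17)

The perpendicular from Q has direction n = (−8, 12, −9): r = (−248, −238, −111) + λ(−8, 12, −9).
Substitute into the plane: n·(Q + λn) = -9 gives 127 + 289λ = -9, so λ = -8/17.
Foot = (−248, −238, −111) + (-8/17)·(−8, 12, −9) = (−4152/17, −4142/17, −1815/17).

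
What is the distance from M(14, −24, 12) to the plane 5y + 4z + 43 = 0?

Normal vector n = (0, 5, 4), and n·(14, −24, 12) − (−43) = −29.
|n| = √(0 + 25 + 16) = √41, so the distance is |-29|/√41 = 29/√41.

29√41/41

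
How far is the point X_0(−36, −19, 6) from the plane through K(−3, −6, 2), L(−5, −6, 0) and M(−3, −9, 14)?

KL = (−2, 0, −2) and KM = (0, −3, 12), so a normal is n = KL × KM = (−6, 24, 6).
Then n·(−36, −19, 6) − (−114) = −90.
|n| = √(36 + 576 + 36) = 18√2, so the distance is |-90|/(18√2) = 5√2/2.

5/√2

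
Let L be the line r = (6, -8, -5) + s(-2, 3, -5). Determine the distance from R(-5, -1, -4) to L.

√133

Direction vector d = (-2, 3, -5).
AP = (-11, 7, 1); AP·d = 38, |AP|² = 171, |d|² = 38.
distance² = |AP|² − (AP·d)²/|d|² = 171 − 1444/38 = 133, so the distance is √133.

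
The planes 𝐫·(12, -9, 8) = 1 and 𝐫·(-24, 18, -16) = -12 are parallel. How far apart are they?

5/17

Divide the second equation by -2 to match normals: 12x - 9y + 8z = 6.
With common normal n = (12, -9, 8) (|n| = 17), the distance is |1 − 6|/|n| = 5/17.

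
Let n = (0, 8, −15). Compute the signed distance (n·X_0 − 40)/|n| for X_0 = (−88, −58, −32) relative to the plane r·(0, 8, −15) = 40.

-24/17

n·X_0 − 40 = -24.
|n| = 17, so the signed distance is -24/17.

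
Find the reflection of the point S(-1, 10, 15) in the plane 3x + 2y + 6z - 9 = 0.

With n = (3, 2, 6), the signed offset is (n·S − 9)/|n|² = 98/49 = 2.
S' = S − 2t·n = (-1, 10, 15) − 4·(3, 2, 6) = (-13, 2, -9).

(-13, 2, -9)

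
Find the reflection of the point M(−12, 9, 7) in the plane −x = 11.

With n = (−1, 0, 0), the signed offset is (n·M − 11)/|n|² = 1/1 = 1.
M' = M − 2t·n = (−12, 9, 7) − 2·(−1, 0, 0) = (−10, 9, 7).

(-10, 9, 7)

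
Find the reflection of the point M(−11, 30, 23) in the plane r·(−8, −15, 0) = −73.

(-27, 0, 23)

n = (−8, −15, 0), |n|² = 289, n·M − (-73) = -289, so t = -289/289 = -1.
Foot F = M − (-1)·n = (−19, 15, 23); the reflection is 2F − M = (−27, 0, 23).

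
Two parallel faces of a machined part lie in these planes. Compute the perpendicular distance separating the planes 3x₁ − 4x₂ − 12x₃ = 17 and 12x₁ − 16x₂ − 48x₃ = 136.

17/13

Divide the second equation by 4 to match normals: 3x₁ − 4x₂ − 12x₃ = 34.
With common normal n = (3, −4, −12) (|n| = 13), the distance is |17 − 34|/|n| = 17/13.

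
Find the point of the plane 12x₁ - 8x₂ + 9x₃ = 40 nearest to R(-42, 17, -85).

n = (12, -8, 9), |n|² = 289, and n·R − 40 = -1445.
t = -1445/289 = -5, so the foot is R − t·n = (-42, 17, -85) − (-5)·(12, -8, 9) = (18, -23, -40).

(18, -23, -40)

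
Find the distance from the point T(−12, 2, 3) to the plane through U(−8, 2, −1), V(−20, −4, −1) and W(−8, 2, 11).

4/√5

UV = (−12, −6, 0) and UW = (0, 0, 12), so a normal is n = UV × UW = (−72, 144, 0).
d = |(-72)·(-12) + 144·2 − 864| / √(5184 + 20736 + 0) = |288| / (72√5) = 4√5/5.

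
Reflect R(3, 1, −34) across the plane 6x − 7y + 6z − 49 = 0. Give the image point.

(27, -27, -10)

n = (6, −7, 6), |n|² = 121, n·R − 49 = -242, so t = -242/121 = -2.
Foot F = R − (-2)·n = (15, −13, −22); the reflection is 2F − R = (27, −27, −10).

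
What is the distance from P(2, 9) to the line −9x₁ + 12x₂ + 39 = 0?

The normal to the line is n = (−9, 12) with |n| = 15.
|n·P − (-39)| = |90 − (-39)| = 129, so the distance is 129/15 = 43/5.

43/5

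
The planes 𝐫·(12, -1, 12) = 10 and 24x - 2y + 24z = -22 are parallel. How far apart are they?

Divide the second equation by 2 to match normals: 12x - y + 12z = -11.
With common normal n = (12, -1, 12) (|n| = 17), the distance is |10 − (-11)|/|n| = 21/17.

21/17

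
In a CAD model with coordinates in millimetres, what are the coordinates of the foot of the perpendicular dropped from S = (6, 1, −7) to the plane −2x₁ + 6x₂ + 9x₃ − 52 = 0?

n = (−2, 6, 9), |n|² = 121, and n·S − 52 = -121.
t = -121/121 = -1, so the foot is S − t·n = (6, 1, −7) − (-1)·(−2, 6, 9) = (4, 7, 2).

(4, 7, 2)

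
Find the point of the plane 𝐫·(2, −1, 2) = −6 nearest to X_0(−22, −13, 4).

The perpendicular from X_0 has direction n = (2, −1, 2): r = (−22, −13, 4) + μ(2, −1, 2).
Substitute into the plane: n·(X_0 + μn) = -6 gives -23 + 9μ = -6, so μ = 17/9.
Foot = (−22, −13, 4) + (17/9)·(2, −1, 2) = (−164/9, −134/9, 70/9).

(-164/9, -134/9, 70/9)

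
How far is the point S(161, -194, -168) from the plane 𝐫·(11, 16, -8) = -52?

Normal vector n = (11, 16, -8), and n·(161, -194, -168) - (-52) = 63.
|n| = √(121 + 256 + 64) = 21, so the distance is |63|/21 = 3.

3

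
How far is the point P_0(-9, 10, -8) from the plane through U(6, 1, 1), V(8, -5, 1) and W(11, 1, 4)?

9√35/35

UV = (2, -6, 0) and UW = (5, 0, 3), so a normal is n = UV × UW = (-18, -6, 30).
d = |(-18)·(-9) + (-6)·10 + 30·(-8) − (-84)| / √(324 + 36 + 900) = |-54| / (6√35) = 9/√35.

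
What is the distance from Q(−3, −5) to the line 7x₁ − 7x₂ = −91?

15√2/2

d = |7·(-3) + (-7)·(-5) − (-91)| / √(49 + 49) = |105|/(7√2) = 15√2/2.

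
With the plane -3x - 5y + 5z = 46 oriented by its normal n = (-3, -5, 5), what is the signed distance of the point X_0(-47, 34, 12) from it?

-15√59/59

n·X_0 − 46 = -15.
|n| = √59, so the signed distance is -15√59/59.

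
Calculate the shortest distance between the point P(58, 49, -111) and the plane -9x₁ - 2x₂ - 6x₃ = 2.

4

d = |(-9)·58 + (-2)·49 + (-6)·(-111) − 2| / √(81 + 4 + 36) = |44| / 11 = 4.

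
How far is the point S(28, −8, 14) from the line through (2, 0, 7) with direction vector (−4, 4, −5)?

2√69

Direction vector d = (−4, 4, −5).
AP = (26, −8, 7); AP·d = -171, |AP|² = 789, |d|² = 57.
distance² = |AP|² − (AP·d)²/|d|² = 789 − 29241/57 = 276, so the distance is 2√69.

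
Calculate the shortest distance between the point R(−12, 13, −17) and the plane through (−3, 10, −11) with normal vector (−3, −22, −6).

The plane has equation n·(r − (−3, 10, −11)) = 0, i.e. n·r = -145.
n = (−3, −22, −6); n·P − (-145) = -3; |n| = 23; distance = 3/23.

3/23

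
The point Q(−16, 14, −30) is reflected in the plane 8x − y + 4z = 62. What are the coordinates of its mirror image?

n = (8, −1, 4), |n|² = 81, n·Q − 62 = -324, so t = -324/81 = -4.
Foot F = Q − (-4)·n = (16, 10, −14); the reflection is 2F − Q = (48, 6, 2).

(48, 6, 2)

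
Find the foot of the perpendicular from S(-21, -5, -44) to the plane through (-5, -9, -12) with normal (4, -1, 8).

(-5, -9, -12)

The perpendicular from S has direction n = (4, -1, 8): r = (-21, -5, -44) + μ(4, -1, 8).
Substitute into the plane: n·(S + μn) = -107 gives -431 + 81μ = -107, so μ = 4.
Foot = (-21, -5, -44) + 4·(4, -1, 8) = (-5, -9, -12).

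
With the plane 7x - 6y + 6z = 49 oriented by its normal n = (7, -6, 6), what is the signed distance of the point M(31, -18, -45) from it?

n·M − 49 = 6.
|n| = 11, so the signed distance is 6/11.

6/11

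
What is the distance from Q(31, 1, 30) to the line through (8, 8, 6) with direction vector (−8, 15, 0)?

Direction vector d = (−8, 15, 0).
AP = (23, −7, 24); AP·d = -289, |AP|² = 1154, |d|² = 289.
distance² = |AP|² − (AP·d)²/|d|² = 1154 − 83521/289 = 865, so the distance is √865.

√865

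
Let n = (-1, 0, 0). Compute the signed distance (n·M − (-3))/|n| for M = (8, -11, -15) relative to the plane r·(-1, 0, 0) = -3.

n·M − (-3) = -5.
|n| = 1, so the signed distance is -5/1 = -5.

-5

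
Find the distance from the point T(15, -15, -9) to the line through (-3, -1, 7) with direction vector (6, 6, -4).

4√43

Direction vector d = (6, 6, -4).
AP = (18, -14, -16), and AP × d = (152, -24, 192).
|AP × d|² = 60544 and |d|² = 88, so the distance is √(60544/88) = √688 = 4√43.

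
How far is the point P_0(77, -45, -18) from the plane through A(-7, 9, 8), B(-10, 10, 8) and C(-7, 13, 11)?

√26

AB = (-3, 1, 0) and AC = (0, 4, 3), so a normal is n = AB × AC = (3, 9, -12).
n = (3, 9, -12); n·P − (-36) = 78; |n| = 3√26; distance = 78/(3√26) = √26.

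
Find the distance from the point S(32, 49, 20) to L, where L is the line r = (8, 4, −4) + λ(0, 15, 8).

Direction vector d = (0, 15, 8).
AP = (24, 45, 24), and AP × d = (0, −192, 360).
|AP × d|² = 166464 and |d|² = 289, so the distance is √(166464/289) = √576 = 24.

24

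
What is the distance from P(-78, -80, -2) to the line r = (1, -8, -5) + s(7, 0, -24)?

Direction vector d = (7, 0, -24).
AP = (-79, -72, 3), and AP × d = (1728, -1875, 504).
|AP × d|² = 6755625 and |d|² = 625, so the distance is √(6755625/625) = √10809 = 3√1201.

3√1201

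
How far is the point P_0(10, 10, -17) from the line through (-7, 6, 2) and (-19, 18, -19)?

3√65

A direction vector is d = (-12, 12, -21).
AP = (17, 4, -19), and AP × d = (144, 585, 252).
|AP × d|² = 426465 and |d|² = 729, so the distance is √(426465/729) = √585 = 3√65.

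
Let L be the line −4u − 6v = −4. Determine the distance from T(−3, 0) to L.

8√13/13

d = |(-4)·(-3) + (-6)·0 − (-4)| / √(16 + 36) = |16|/(2√13) = 8√13/13.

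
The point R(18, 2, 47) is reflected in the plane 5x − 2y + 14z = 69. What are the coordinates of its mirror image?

n = (5, −2, 14), |n|² = 225, n·R − 69 = 675, so t = 675/225 = 3.
Foot F = R − 3·n = (3, 8, 5); the reflection is 2F − R = (−12, 14, −37).

(-12, 14, -37)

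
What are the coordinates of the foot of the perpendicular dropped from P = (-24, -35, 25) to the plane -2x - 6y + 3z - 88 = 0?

n = (-2, -6, 3), |n|² = 49, and n·P − 88 = 245.
t = 245/49 = 5, so the foot is P − t·n = (-24, -35, 25) − 5·(-2, -6, 3) = (-14, -5, 10).

(-14, -5, 10)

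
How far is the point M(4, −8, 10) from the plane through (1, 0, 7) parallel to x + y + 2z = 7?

√6/6

Parallel planes share the normal n = (1, 1, 2); since (1, 0, 7) lies on the plane, its equation is x + y + 2z = 15.
d = |1·4 + 1·(-8) + 2·10 − 15| / √(1 + 1 + 4) = |1| / √6 = 1/√6.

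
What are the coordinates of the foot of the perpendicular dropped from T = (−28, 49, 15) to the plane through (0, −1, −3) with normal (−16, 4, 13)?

The perpendicular from T has direction n = (−16, 4, 13): r = (−28, 49, 15) + λ(−16, 4, 13).
Substitute into the plane: n·(T + λn) = -43 gives 839 + 441λ = -43, so λ = -2.
Foot = (−28, 49, 15) + (-2)·(−16, 4, 13) = (4, 41, −11).

(4, 41, -11)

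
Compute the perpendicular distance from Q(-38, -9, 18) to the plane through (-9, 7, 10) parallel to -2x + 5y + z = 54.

7√30/15

Parallel planes share the normal n = (-2, 5, 1); since (-9, 7, 10) lies on the plane, its equation is -2x + 5y + z = 63.
d = |(-2)·(-38) + 5·(-9) + 1·18 − 63| / √(4 + 25 + 1) = |-14| / √30 = 7√30/15.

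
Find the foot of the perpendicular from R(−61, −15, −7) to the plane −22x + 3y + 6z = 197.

(-17, -21, -19)

n = (−22, 3, 6), |n|² = 529, and n·R − 197 = 1058.
t = 1058/529 = 2, so the foot is R − t·n = (−61, −15, −7) − 2·(−22, 3, 6) = (−17, −21, −19).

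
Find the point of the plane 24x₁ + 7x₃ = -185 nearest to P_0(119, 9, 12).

The perpendicular from P_0 has direction n = (24, 0, 7): r = (119, 9, 12) + μ(24, 0, 7).
Substitute into the plane: n·(P_0 + μn) = -185 gives 2940 + 625μ = -185, so μ = -5.
Foot = (119, 9, 12) + (-5)·(24, 0, 7) = (-1, 9, -23).

(-1, 9, -23)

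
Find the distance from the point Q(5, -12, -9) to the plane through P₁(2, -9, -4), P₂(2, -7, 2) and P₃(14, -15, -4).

P₁P₂ = (0, 2, 6) and P₁P₃ = (12, -6, 0), so a normal is n = P₁P₂ × P₁P₃ = (36, 72, -24).
d = |36·5 + 72·(-12) + (-24)·(-9) − (-480)| / √(1296 + 5184 + 576) = |12| / 84 = 1/7.

1/7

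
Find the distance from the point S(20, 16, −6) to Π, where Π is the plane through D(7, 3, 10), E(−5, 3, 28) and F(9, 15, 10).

DE = (−12, 0, 18) and DF = (2, 12, 0), so a normal is n = DE × DF = (−216, 36, −144).
d = |(-216)·20 + 36·16 + (-144)·(-6) − (-2844)| / √(46656 + 1296 + 20736) = |-36| / (36√53) = √53/53.

1/√53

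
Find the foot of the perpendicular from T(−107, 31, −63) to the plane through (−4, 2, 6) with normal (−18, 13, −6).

(-17, -34, -33)

The perpendicular from T has direction n = (−18, 13, −6): r = (−107, 31, −63) + μ(−18, 13, −6).
Substitute into the plane: n·(T + μn) = 62 gives 2707 + 529μ = 62, so μ = -5.
Foot = (−107, 31, −63) + (-5)·(−18, 13, −6) = (−17, −34, −33).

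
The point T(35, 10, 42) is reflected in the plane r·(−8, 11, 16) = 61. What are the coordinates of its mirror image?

(51, -12, 10)

With n = (−8, 11, 16), the signed offset is (n·T − 61)/|n|² = 441/441 = 1.
T' = T − 2t·n = (35, 10, 42) − 2·(−8, 11, 16) = (51, −12, 10).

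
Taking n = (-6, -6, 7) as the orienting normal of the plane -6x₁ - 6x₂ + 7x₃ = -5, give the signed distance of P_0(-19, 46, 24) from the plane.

n·P_0 − (-5) = 11.
|n| = 11, so the signed distance is 11/11 = 1.

1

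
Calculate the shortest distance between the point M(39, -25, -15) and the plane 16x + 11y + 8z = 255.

n = (16, 11, 8); n·P − 255 = -26; |n| = 21; distance = 26/21.

26/21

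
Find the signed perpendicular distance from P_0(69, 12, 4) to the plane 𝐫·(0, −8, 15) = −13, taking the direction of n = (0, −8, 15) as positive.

n·P_0 − (-13) = -23.
|n| = 17, so the signed distance is -23/17.

-23/17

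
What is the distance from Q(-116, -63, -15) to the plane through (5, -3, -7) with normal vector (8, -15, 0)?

4

The plane has equation n·(r − (5, -3, -7)) = 0, i.e. n·r = 85.
d = |8·(-116) + (-15)·(-63) − 85| / √(64 + 225 + 0) = |-68| / 17 = 4.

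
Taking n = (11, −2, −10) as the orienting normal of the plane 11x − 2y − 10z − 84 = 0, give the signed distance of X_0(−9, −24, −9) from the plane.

n·X_0 − 84 = -45.
|n| = 15, so the signed distance is -45/15 = -3.

-3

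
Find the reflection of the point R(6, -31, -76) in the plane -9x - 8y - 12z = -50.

n = (-9, -8, -12), |n|² = 289, n·R − (-50) = 1156, so t = 1156/289 = 4.
Foot F = R − 4·n = (42, 1, -28); the reflection is 2F − R = (78, 33, 20).

(78, 33, 20)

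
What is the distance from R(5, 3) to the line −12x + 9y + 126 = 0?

d = |(-12)·5 + 9·3 − (-126)| / √(144 + 81) = |93|/15 = 31/5.

31/5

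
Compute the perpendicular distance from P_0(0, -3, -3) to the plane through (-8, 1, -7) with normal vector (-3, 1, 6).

The plane has equation n·(r − (-8, 1, -7)) = 0, i.e. n·r = -17.
n = (-3, 1, 6); n·P − (-17) = -4; |n| = √46; distance = 4/√46.

4/√46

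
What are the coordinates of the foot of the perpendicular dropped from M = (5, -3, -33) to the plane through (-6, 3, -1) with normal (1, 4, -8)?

(2, -15, -9)

n = (1, 4, -8), |n|² = 81, and n·M − 14 = 243.
t = 243/81 = 3, so the foot is M − t·n = (5, -3, -33) − 3·(1, 4, -8) = (2, -15, -9).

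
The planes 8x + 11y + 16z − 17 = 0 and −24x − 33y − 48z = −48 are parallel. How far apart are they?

Divide the second equation by -3 to match normals: 8x + 11y + 16z = 16.
With common normal n = (8, 11, 16) (|n| = 21), the distance is |17 − 16|/|n| = 1/21.

1/21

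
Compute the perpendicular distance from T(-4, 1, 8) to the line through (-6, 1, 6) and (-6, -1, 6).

2√2

A direction vector is d = (0, -2, 0).
AP = (2, 0, 2), and AP × d = (4, 0, -4).
|AP × d|² = 32 and |d|² = 4, so the distance is √(32/4) = √8 = 2√2.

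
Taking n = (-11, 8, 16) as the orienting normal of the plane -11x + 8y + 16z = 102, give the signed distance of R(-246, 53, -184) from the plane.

n·R − 102 = 84.
|n| = 21, so the signed distance is 84/21 = 4.

4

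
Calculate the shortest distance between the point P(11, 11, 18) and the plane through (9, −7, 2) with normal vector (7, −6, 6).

The plane has equation n·(r − (9, −7, 2)) = 0, i.e. n·r = 117.
d = |7·11 + (-6)·11 + 6·18 − 117| / √(49 + 36 + 36) = |2| / 11 = 2/11.

2/11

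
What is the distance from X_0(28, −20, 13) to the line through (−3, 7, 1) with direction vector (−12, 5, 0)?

√313

Direction vector d = (−12, 5, 0).
AP = (31, −27, 12), and AP × d = (−60, −144, −169).
|AP × d|² = 52897 and |d|² = 169, so the distance is √(52897/169) = √313.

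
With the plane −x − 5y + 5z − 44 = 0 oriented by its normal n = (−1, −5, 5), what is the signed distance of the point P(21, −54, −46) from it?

n·P − 44 = -25.
|n| = √51, so the signed distance is -25√51/51.

-25√51/51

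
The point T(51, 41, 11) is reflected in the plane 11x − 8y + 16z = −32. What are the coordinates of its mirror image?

With n = (11, −8, 16), the signed offset is (n·T − (-32))/|n|² = 441/441 = 1.
T' = T − 2t·n = (51, 41, 11) − 2·(11, −8, 16) = (29, 57, −21).

(29, 57, -21)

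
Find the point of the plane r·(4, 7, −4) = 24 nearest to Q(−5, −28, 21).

(11, 0, 5)

n = (4, 7, −4), |n|² = 81, and n·Q − 24 = -324.
t = -324/81 = -4, so the foot is Q − t·n = (−5, −28, 21) − (-4)·(4, 7, −4) = (11, 0, 5).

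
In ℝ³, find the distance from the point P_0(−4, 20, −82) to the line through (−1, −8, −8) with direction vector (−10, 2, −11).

√2669

Direction vector d = (−10, 2, −11).
AP = (−3, 28, −74); AP·d = 900, |AP|² = 6269, |d|² = 225.
distance² = |AP|² − (AP·d)²/|d|² = 6269 − 810000/225 = 2669, so the distance is √2669.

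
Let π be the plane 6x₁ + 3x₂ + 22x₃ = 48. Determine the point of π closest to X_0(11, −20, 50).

n = (6, 3, 22), |n|² = 529, and n·X_0 − 48 = 1058.
t = 1058/529 = 2, so the foot is X_0 − t·n = (11, −20, 50) − 2·(6, 3, 22) = (−1, −26, 6).

(-1, -26, 6)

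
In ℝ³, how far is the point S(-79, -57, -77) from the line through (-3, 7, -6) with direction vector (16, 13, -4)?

Direction vector d = (16, 13, -4).
AP = (-76, -64, -71), and AP × d = (1179, -1440, 36).
|AP × d|² = 3464937 and |d|² = 441, so the distance is √(3464937/441) = √7857 = 9√97.

9√97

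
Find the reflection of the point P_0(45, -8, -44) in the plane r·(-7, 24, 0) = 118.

With n = (-7, 24, 0), the signed offset is (n·P_0 − 118)/|n|² = -625/625 = -1.
P_0' = P_0 − 2t·n = (45, -8, -44) − (-2)·(-7, 24, 0) = (31, 40, -44).

(31, 40, -44)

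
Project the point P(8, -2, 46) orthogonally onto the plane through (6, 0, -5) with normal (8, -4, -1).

n = (8, -4, -1), |n|² = 81, and n·P − 53 = -27.
t = -27/81 = -1/3, so the foot is P − t·n = (8, -2, 46) − (-1/3)·(8, -4, -1) = (32/3, -10/3, 137/3).

(32/3, -10/3, 137/3)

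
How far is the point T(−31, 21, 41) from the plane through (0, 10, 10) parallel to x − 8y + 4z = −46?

5/9

Parallel planes share the normal n = (1, −8, 4); since (0, 10, 10) lies on the plane, its equation is x − 8y + 4z = -40.
Then n·(−31, 21, 41) − (−40) = 5.
|n| = √(1 + 64 + 16) = 9, so the distance is |5|/9 = 5/9.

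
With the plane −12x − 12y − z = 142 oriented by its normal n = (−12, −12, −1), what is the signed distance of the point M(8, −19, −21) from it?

11/17

n·M − 142 = 11.
|n| = 17, so the signed distance is 11/17.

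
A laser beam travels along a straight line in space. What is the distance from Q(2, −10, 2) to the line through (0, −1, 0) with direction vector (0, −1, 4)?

6√2

Direction vector d = (0, −1, 4).
AP = (2, −9, 2); AP·d = 17, |AP|² = 89, |d|² = 17.
distance² = |AP|² − (AP·d)²/|d|² = 89 − 289/17 = 72, so the distance is 6√2.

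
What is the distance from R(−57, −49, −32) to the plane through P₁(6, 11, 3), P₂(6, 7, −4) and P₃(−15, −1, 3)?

28/9

P₁P₂ = (0, −4, −7) and P₁P₃ = (−21, −12, 0), so a normal is n = P₁P₂ × P₁P₃ = (−84, 147, −84).
Then n·(−57, −49, −32) − 861 = −588.
|n| = √(7056 + 21609 + 7056) = 189, so the distance is |-588|/189 = 28/9.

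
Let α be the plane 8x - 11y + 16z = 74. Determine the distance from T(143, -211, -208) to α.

d = |8·143 + (-11)·(-211) + 16·(-208) − 74| / √(64 + 121 + 256) = |63| / 21 = 3.

3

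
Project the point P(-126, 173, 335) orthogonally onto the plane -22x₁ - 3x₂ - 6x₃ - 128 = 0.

(-2788/23, 3994/23, 7735/23)

The perpendicular from P has direction n = (-22, -3, -6): r = (-126, 173, 335) + λ(-22, -3, -6).
Substitute into the plane: n·(P + λn) = 128 gives 243 + 529λ = 128, so λ = -5/23.
Foot = (-126, 173, 335) + (-5/23)·(-22, -3, -6) = (-2788/23, 3994/23, 7735/23).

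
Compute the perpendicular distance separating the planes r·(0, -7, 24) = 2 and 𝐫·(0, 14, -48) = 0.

Divide the second equation by -2 to match normals: -7x₂ + 24x₃ = 0.
With common normal n = (0, -7, 24) (|n| = 25), the distance is |2 − 0|/|n| = 2/25.

2/25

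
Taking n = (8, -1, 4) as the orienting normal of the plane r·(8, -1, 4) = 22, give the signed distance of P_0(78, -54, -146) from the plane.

n·P_0 − 22 = 72.
|n| = 9, so the signed distance is 72/9 = 8.

8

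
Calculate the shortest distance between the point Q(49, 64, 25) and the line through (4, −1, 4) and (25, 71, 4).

√1066

A direction vector is d = (21, 72, 0).
AP = (45, 65, 21), and AP × d = (−1512, 441, 1875).
|AP × d|² = 5996250 and |d|² = 5625, so the distance is √(5996250/5625) = √1066.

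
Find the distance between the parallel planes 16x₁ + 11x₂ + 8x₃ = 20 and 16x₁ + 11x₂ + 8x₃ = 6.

2/3

With common normal n = (16, 11, 8) (|n| = 21), the distance is |20 − 6|/|n| = 14/21 = 2/3.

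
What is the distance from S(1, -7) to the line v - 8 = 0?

The normal to the line is n = (0, 1) with |n| = 1.
|n·S − 8| = |-7 − 8| = 15, so the distance is 15/1 = 15.

15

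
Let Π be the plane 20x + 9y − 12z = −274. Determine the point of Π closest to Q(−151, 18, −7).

(-71, 54, -55)

n = (20, 9, −12), |n|² = 625, and n·Q − (-274) = -2500.
t = -2500/625 = -4, so the foot is Q − t·n = (−151, 18, −7) − (-4)·(20, 9, −12) = (−71, 54, −55).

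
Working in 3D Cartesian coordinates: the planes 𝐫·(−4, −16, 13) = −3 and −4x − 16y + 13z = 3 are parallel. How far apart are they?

2/7

Both planes have normal n = (−4, −16, 13), |n| = 21. Any point on the first plane is at distance |3 − (-3)|/|n| = 6/21 = 2/7 from the second.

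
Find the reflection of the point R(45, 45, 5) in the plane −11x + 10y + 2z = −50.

(697/15, 131/3, 71/15)

n = (−11, 10, 2), |n|² = 225, n·R − (-50) = 15, so t = 15/225 = 1/15.
Foot F = R − (1/15)·n = (686/15, 133/3, 73/15); the reflection is 2F − R = (697/15, 131/3, 71/15).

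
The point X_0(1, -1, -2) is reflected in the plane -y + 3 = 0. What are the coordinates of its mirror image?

(1, 7, -2)

With n = (0, -1, 0), the signed offset is (n·X_0 − (-3))/|n|² = 4/1 = 4.
X_0' = X_0 − 2t·n = (1, -1, -2) − 8·(0, -1, 0) = (1, 7, -2).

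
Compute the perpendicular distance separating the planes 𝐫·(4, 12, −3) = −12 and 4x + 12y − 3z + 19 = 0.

7/13

With common normal n = (4, 12, −3) (|n| = 13), the distance is |(-12) − (-19)|/|n| = 7/13.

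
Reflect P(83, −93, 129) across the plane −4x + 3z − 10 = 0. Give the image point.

With n = (−4, 0, 3), the signed offset is (n·P − 10)/|n|² = 45/25 = 9/5.
P' = P − 2t·n = (83, −93, 129) − (18/5)·(−4, 0, 3) = (487/5, −93, 591/5).

(487/5, -93, 591/5)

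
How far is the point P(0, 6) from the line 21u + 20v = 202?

82/29

The normal to the line is n = (21, 20) with |n| = 29.
|n·P − 202| = |120 − 202| = 82, so the distance is 82/29.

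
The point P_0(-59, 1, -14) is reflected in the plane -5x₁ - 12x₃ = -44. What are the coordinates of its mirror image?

(-29, 1, 58)

n = (-5, 0, -12), |n|² = 169, n·P_0 − (-44) = 507, so t = 507/169 = 3.
Foot F = P_0 − 3·n = (-44, 1, 22); the reflection is 2F − P_0 = (-29, 1, 58).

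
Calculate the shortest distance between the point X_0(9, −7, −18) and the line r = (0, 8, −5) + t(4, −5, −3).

Direction vector d = (4, −5, −3).
AP = (9, −15, −13), and AP × d = (−20, −25, 15).
|AP × d|² = 1250 and |d|² = 50, so the distance is √(1250/50) = √25 = 5.

5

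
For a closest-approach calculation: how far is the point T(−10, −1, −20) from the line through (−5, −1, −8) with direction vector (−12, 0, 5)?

Direction vector d = (−12, 0, 5).
AP = (−5, 0, −12), and AP × d = (0, 169, 0).
|AP × d|² = 28561 and |d|² = 169, so the distance is √(28561/169) = √169 = 13.

13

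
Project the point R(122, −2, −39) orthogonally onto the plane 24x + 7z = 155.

n = (24, 0, 7), |n|² = 625, and n·R − 155 = 2500.
t = 2500/625 = 4, so the foot is R − t·n = (122, −2, −39) − 4·(24, 0, 7) = (26, −2, −67).

(26, -2, -67)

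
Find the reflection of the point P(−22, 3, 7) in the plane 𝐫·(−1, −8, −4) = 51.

(-24, -13, -1)

With n = (−1, −8, −4), the signed offset is (n·P − 51)/|n|² = -81/81 = -1.
P' = P − 2t·n = (−22, 3, 7) − (-2)·(−1, −8, −4) = (−24, −13, −1).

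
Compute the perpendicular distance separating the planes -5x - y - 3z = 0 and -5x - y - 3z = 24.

Both planes have normal n = (-5, -1, -3), |n| = √35. Any point on the first plane is at distance |24 − 0|/|n| = 24/√35 = 24√35/35 from the second.

24/√35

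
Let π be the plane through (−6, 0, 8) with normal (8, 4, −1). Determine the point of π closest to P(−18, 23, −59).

(-218/9, 179/9, -524/9)

n = (8, 4, −1), |n|² = 81, and n·P − (-56) = 63.
t = 63/81 = 7/9, so the foot is P − t·n = (−18, 23, −59) − (7/9)·(8, 4, −1) = (−218/9, 179/9, −524/9).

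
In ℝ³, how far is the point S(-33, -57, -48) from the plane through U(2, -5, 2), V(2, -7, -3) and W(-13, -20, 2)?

UV = (0, -2, -5) and UW = (-15, -15, 0), so a normal is n = UV × UW = (-75, 75, -30).
Then n·(-33, -57, -48) - (-585) = 225.
|n| = √(5625 + 5625 + 900) = 45√6, so the distance is |225|/(45√6) = 5√6/6.

5/√6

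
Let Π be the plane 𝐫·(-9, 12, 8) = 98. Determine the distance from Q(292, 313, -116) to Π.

n = (-9, 12, 8); n·P − 98 = 102; |n| = 17; distance = 102/17 = 6.

6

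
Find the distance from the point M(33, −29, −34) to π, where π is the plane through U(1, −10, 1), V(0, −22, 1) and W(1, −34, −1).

UV = (−1, −12, 0) and UW = (0, −24, −2), so a normal is n = UV × UW = (24, −2, 24).
n = (24, −2, 24); n·P − 68 = -34; |n| = 34; distance = 34/34 = 1.

1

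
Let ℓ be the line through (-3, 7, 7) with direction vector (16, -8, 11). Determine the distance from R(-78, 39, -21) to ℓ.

Direction vector d = (16, -8, 11).
AP = (-75, 32, -28); AP·d = -1764, |AP|² = 7433, |d|² = 441.
distance² = |AP|² − (AP·d)²/|d|² = 7433 − 3111696/441 = 377, so the distance is √377.

√377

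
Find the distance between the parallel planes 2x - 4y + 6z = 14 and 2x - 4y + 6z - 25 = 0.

With common normal n = (2, -4, 6) (|n| = 2√14), the distance is |14 − 25|/|n| = 11/(2√14) = 11√14/28.

11√14/28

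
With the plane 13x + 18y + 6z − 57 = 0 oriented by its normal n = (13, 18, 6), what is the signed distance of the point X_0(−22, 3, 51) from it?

n·X_0 − 57 = 17.
|n| = 23, so the signed distance is 17/23.

17/23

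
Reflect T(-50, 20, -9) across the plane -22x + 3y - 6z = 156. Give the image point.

(38, 8, 15)

n = (-22, 3, -6), |n|² = 529, n·T − 156 = 1058, so t = 1058/529 = 2.
Foot F = T − 2·n = (-6, 14, 3); the reflection is 2F − T = (38, 8, 15).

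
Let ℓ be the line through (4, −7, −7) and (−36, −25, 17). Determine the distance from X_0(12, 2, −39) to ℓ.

4√34

A direction vector is d = (−40, −18, 24).
AP = (8, 9, −32); AP·d = -1250, |AP|² = 1169, |d|² = 2500.
distance² = |AP|² − (AP·d)²/|d|² = 1169 − 1562500/2500 = 544, so the distance is 4√34.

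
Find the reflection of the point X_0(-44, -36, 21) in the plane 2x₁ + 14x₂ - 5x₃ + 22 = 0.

(-32, 48, -9)

With n = (2, 14, -5), the signed offset is (n·X_0 − (-22))/|n|² = -675/225 = -3.
X_0' = X_0 − 2t·n = (-44, -36, 21) − (-6)·(2, 14, -5) = (-32, 48, -9).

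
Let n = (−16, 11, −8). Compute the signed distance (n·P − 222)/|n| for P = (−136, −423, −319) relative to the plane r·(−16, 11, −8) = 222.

-7

n·P − 222 = -147.
|n| = 21, so the signed distance is -147/21 = -7.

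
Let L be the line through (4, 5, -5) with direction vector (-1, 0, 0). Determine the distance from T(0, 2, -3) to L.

Direction vector d = (-1, 0, 0).
AP = (-4, -3, 2), and AP × d = (0, -2, -3).
|AP × d|² = 13 and |d|² = 1, so the distance is √13.

√13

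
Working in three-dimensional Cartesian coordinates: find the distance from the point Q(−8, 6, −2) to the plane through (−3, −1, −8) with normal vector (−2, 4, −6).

The plane has equation n·(r − (−3, −1, −8)) = 0, i.e. n·r = 50.
Then n·(−8, 6, −2) − 50 = 2.
|n| = √(4 + 16 + 36) = 2√14, so the distance is |2|/(2√14) = 1/√14.

1/√14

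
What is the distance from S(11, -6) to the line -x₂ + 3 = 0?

d = |0·11 + (-1)·(-6) − (-3)| / √(0 + 1) = |9|/1 = 9.

9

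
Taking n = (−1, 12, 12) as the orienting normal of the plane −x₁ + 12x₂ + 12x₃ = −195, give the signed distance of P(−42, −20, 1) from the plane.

n·P − (-195) = 9.
|n| = 17, so the signed distance is 9/17.

9/17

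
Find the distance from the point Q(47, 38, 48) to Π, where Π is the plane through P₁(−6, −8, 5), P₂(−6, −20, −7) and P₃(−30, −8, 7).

1

P₁P₂ = (0, −12, −12) and P₁P₃ = (−24, 0, 2), so a normal is n = P₁P₂ × P₁P₃ = (−24, 288, −288).
Then n·(47, 38, 48) − (−3600) = −408.
|n| = √(576 + 82944 + 82944) = 408, so the distance is |-408|/408 = 1.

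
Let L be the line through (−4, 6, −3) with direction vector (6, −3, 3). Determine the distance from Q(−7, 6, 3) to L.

Direction vector d = (6, −3, 3).
AP = (−3, 0, 6); AP·d = 0, |AP|² = 45, |d|² = 54.
distance² = |AP|² − (AP·d)²/|d|² = 45 − 0/54 = 45, so the distance is 3√5.

3√5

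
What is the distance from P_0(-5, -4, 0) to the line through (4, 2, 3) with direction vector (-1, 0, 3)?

3√14

Direction vector d = (-1, 0, 3).
AP = (-9, -6, -3), and AP × d = (-18, 30, -6).
|AP × d|² = 1260 and |d|² = 10, so the distance is √(1260/10) = √126 = 3√14.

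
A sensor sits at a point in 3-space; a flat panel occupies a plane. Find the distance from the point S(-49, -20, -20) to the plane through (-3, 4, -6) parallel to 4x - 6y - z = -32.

Parallel planes share the normal n = (4, -6, -1); since (-3, 4, -6) lies on the plane, its equation is 4x - 6y - z = -30.
d = |4·(-49) + (-6)·(-20) + (-1)·(-20) − (-30)| / √(16 + 36 + 1) = |-26| / √53 = 26/√53.

26/√53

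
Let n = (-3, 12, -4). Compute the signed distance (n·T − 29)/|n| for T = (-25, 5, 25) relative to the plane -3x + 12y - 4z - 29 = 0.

n·T − 29 = 6.
|n| = 13, so the signed distance is 6/13.

6/13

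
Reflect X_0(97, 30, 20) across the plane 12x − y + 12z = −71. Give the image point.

(-23, 40, -100)

With n = (12, −1, 12), the signed offset is (n·X_0 − (-71))/|n|² = 1445/289 = 5.
X_0' = X_0 − 2t·n = (97, 30, 20) − 10·(12, −1, 12) = (−23, 40, −100).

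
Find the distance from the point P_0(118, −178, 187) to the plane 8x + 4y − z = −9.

6

n = (8, 4, −1); n·P − (-9) = 54; |n| = 9; distance = 54/9 = 6.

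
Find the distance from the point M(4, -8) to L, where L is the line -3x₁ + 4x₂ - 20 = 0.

The normal to the line is n = (-3, 4) with |n| = 5.
|n·M − 20| = |-44 − 20| = 64, so the distance is 64/5.

64/5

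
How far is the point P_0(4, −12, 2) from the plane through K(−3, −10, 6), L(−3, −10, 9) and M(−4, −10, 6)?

2

KL = (0, 0, 3) and KM = (−1, 0, 0), so a normal is n = KL × KM = (0, −3, 0).
d = |(-3)·(-12) − 30| / √(0 + 9 + 0) = |6| / 3 = 2.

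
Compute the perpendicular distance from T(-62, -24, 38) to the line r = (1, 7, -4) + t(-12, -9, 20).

Direction vector d = (-12, -9, 20).
AP = (-63, -31, 42); AP·d = 1875, |AP|² = 6694, |d|² = 625.
distance² = |AP|² − (AP·d)²/|d|² = 6694 − 3515625/625 = 1069, so the distance is √1069.

√1069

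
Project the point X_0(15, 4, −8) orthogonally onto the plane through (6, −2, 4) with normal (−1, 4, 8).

n = (−1, 4, 8), |n|² = 81, and n·X_0 − 18 = -81.
t = -81/81 = -1, so the foot is X_0 − t·n = (15, 4, −8) − (-1)·(−1, 4, 8) = (14, 8, 0).

(14, 8, 0)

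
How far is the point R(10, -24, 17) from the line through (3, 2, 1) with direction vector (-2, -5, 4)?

3√29

Direction vector d = (-2, -5, 4).
AP = (7, -26, 16); AP·d = 180, |AP|² = 981, |d|² = 45.
distance² = |AP|² − (AP·d)²/|d|² = 981 − 32400/45 = 261, so the distance is 3√29.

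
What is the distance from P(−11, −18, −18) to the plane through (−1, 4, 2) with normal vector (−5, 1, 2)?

2√30/5

The plane has equation n·(r − (−1, 4, 2)) = 0, i.e. n·r = 13.
n = (−5, 1, 2); n·P − 13 = -12; |n| = √30; distance = 12/√30.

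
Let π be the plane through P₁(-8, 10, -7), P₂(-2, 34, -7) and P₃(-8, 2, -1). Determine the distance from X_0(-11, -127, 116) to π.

9

P₁P₂ = (6, 24, 0) and P₁P₃ = (0, -8, 6), so a normal is n = P₁P₂ × P₁P₃ = (144, -36, -48).
n = (144, -36, -48); n·P − (-1176) = -1404; |n| = 156; distance = 1404/156 = 9.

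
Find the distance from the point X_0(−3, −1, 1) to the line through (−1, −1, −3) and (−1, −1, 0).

2

A direction vector is d = (0, 0, 3).
AP = (−2, 0, 4); AP·d = 12, |AP|² = 20, |d|² = 9.
distance² = |AP|² − (AP·d)²/|d|² = 20 − 144/9 = 4, so the distance is 2.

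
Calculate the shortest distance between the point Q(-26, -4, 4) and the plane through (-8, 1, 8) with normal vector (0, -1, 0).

The plane has equation n·(r − (-8, 1, 8)) = 0, i.e. n·r = -1.
n = (0, -1, 0); n·P − (-1) = 5; |n| = 1; distance = 5/1 = 5.

5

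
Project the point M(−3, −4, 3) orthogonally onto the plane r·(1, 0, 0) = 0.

(0, -4, 3)

n = (1, 0, 0), |n|² = 1, and n·M − 0 = -3.
t = -3/1 = -3, so the foot is M − t·n = (−3, −4, 3) − (-3)·(1, 0, 0) = (0, −4, 3).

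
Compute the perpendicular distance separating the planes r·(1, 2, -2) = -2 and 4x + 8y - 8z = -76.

Divide the second equation by 4 to match normals: x + 2y - 2z = -19.
With common normal n = (1, 2, -2) (|n| = 3), the distance is |(-2) − (-19)|/|n| = 17/3.

17/3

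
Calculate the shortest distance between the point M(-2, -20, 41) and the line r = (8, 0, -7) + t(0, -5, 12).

10

Direction vector d = (0, -5, 12).
AP = (-10, -20, 48), and AP × d = (0, 120, 50).
|AP × d|² = 16900 and |d|² = 169, so the distance is √(16900/169) = √100 = 10.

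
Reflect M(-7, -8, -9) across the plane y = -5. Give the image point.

With n = (0, 1, 0), the signed offset is (n·M − (-5))/|n|² = -3/1 = -3.
M' = M − 2t·n = (-7, -8, -9) − (-6)·(0, 1, 0) = (-7, -2, -9).

(-7, -2, -9)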